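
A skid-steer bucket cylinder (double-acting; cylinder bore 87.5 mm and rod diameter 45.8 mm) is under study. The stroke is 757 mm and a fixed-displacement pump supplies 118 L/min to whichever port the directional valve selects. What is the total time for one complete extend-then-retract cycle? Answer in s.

Cap-side area A_cap = π/4 × (87.5 mm)² = 6013 mm^2
Rod-side annular area A_ann = π/4 × (87.5² − 45.8²) = 4366 mm^2
t_ext = A_cap·L/Q = 2.315 s
t_ret = A_ann·L/Q = 1.680 s
t_cycle = t_ext + t_ret

t ≈ 4.00 s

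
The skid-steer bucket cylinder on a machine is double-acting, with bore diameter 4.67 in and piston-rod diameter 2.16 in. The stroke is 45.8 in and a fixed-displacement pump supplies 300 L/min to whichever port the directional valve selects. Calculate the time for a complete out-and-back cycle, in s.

Cap-side area A_cap = π/4 × (4.67 in)² = 17.13 in^2
Rod-side annular area A_ann = π/4 × (4.67² − 2.16²) = 13.46 in^2
t_ext = A_cap·L/Q = 2.571 s
t_ret = A_ann·L/Q = 2.021 s
t_cycle = t_ext + t_ret

t ≈ 4.59 s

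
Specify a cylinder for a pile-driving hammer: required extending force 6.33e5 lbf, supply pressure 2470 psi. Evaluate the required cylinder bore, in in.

D ≈ 18.1 in

Extension force acts on the full piston face: F = P × (π/4)D².
D = √(4F / (πP)) = √(4 × 6.33e5 lbf / (π × 2470 psi))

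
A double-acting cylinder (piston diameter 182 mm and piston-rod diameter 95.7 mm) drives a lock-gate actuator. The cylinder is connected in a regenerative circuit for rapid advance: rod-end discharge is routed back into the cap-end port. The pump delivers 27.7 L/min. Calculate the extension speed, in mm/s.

v ≈ 64.2 mm/s

In regeneration the rod-end outflow joins the pump flow into the cap end, so the net volume the pump must supply per unit advance equals the rod cross-section area.
Rod cross-section A_rod = π/4 × (95.7 mm)² = 7193 mm^2
v = Q_pump / A_rod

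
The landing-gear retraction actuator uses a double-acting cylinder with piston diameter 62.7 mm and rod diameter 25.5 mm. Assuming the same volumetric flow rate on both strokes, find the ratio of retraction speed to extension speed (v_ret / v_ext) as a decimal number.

v_ret/v_ext ≈ 1.20

Cap-side area A_cap = π/4 × (62.7 mm)² = 3088 mm^2
Rod-side annular area A_ann = π/4 × (62.7² − 25.5²) = 2577 mm^2
For equal Q, v ∝ 1/A, so v_ret/v_ext = A_cap/A_ann.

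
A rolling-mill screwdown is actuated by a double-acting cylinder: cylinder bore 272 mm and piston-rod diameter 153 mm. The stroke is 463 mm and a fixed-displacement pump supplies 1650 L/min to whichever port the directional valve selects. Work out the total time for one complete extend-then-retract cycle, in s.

t ≈ 1.65 s

Cap-side area A_cap = π/4 × (272 mm)² = 58110 mm^2
Rod-side annular area A_ann = π/4 × (272² − 153²) = 39720 mm^2
t_ext = A_cap·L/Q = 0.9783 s
t_ret = A_ann·L/Q = 0.6688 s
t_cycle = t_ext + t_ret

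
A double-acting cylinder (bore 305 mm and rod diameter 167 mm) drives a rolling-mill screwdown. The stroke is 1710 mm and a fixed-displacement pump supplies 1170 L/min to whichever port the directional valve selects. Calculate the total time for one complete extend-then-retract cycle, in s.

t ≈ 10.9 s

Cap-side area A_cap = π/4 × (305 mm)² = 73060 mm^2
Rod-side annular area A_ann = π/4 × (305² − 167²) = 51160 mm^2
t_ext = A_cap·L/Q = 6.407 s
t_ret = A_ann·L/Q = 4.486 s
t_cycle = t_ext + t_ret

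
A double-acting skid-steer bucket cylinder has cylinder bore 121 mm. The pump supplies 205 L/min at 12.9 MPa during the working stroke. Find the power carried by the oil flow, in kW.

Hydraulic power = P × Q

W ≈ 44.1 kW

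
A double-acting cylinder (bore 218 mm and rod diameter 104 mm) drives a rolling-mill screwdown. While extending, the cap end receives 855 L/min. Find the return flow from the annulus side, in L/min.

Q_out ≈ 660 L/min

Cap-side area A_cap = π/4 × (218 mm)² = 37330 mm^2
Rod-side annular area A_ann = π/4 × (218² − 104²) = 28830 mm^2
Piston speed v = Q_in/A_cap; rod-end outflow Q_out = v × A_ann = Q_in × A_ann/A_cap.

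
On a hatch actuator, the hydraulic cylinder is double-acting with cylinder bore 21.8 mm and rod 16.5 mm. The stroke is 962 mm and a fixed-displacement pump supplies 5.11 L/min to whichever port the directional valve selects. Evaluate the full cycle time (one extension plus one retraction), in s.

Cap-side area A_cap = π/4 × (21.8 mm)² = 373.3 mm^2
Rod-side annular area A_ann = π/4 × (21.8² − 16.5²) = 159.4 mm^2
t_ext = A_cap·L/Q = 4.216 s
t_ret = A_ann·L/Q = 1.801 s
t_cycle = t_ext + t_ret

t ≈ 6.02 s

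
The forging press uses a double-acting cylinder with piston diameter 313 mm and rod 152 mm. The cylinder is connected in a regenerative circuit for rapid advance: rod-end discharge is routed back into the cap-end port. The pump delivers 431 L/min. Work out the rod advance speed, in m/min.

In regeneration the rod-end outflow joins the pump flow into the cap end, so the net volume the pump must supply per unit advance equals the rod cross-section area.
Rod cross-section A_rod = π/4 × (152 mm)² = 18150 mm^2
v = Q_pump / A_rod

v ≈ 23.8 m/min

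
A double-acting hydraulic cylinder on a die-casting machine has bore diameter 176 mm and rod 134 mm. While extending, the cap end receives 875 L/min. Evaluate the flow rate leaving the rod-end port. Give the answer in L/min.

Q_out ≈ 368 L/min

Cap-side area A_cap = π/4 × (176 mm)² = 24330 mm^2
Rod-side annular area A_ann = π/4 × (176² − 134²) = 10230 mm^2
Piston speed v = Q_in/A_cap; rod-end outflow Q_out = v × A_ann = Q_in × A_ann/A_cap.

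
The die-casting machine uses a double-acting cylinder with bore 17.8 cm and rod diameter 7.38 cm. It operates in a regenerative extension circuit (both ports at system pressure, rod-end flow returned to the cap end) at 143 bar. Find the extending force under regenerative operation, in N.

With equal pressure on both faces, forces on the annular region cancel; the net push is pressure × rod cross-section.
Rod cross-section A_rod = π/4 × (7.38 cm)² = 42.78 cm^2
F = P × A_rod

F ≈ 61200 N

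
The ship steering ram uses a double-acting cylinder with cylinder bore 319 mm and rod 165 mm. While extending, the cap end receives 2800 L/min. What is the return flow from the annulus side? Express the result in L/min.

Q_out ≈ 2050 L/min

Cap-side area A_cap = π/4 × (319 mm)² = 79920 mm^2
Rod-side annular area A_ann = π/4 × (319² − 165²) = 58540 mm^2
Piston speed v = Q_in/A_cap; rod-end outflow Q_out = v × A_ann = Q_in × A_ann/A_cap.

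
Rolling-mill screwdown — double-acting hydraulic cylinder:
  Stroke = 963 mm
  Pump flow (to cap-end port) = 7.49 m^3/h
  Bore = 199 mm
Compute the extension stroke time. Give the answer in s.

t ≈ 14.4 s

Cap-side area A_cap = π/4 × (199 mm)² = 31100 mm^2
Swept volume V = A × L; t = V / Q = A·L / Q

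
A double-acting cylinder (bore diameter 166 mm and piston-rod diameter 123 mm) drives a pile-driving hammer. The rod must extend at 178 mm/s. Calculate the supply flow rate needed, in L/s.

Q ≈ 3.85 L/s

Cap-side area A_cap = π/4 × (166 mm)² = 21640 mm^2
Q = A × v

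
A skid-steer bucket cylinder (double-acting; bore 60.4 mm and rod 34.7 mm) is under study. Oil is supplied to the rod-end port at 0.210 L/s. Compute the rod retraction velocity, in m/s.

v ≈ 0.109 m/s

Rod-side annular area A_ann = π/4 × (60.4² − 34.7²) = 1920 mm^2
Flow into the rod-end port fills the annular volume.
v = Q / A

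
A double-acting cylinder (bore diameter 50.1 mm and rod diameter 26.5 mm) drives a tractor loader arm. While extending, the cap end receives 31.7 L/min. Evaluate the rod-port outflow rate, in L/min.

Cap-side area A_cap = π/4 × (50.1 mm)² = 1971 mm^2
Rod-side annular area A_ann = π/4 × (50.1² − 26.5²) = 1420 mm^2
Piston speed v = Q_in/A_cap; rod-end outflow Q_out = v × A_ann = Q_in × A_ann/A_cap.

Q_out ≈ 22.8 L/min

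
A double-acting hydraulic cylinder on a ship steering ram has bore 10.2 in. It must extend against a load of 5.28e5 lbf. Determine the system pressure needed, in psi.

P ≈ 6460 psi

Cap-side area A_cap = π/4 × (10.2 in)² = 81.71 in^2
P = F / A = 5.28e5 lbf / A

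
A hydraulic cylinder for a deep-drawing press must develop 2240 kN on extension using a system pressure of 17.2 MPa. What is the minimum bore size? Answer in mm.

Extension force acts on the full piston face: F = P × (π/4)D².
D = √(4F / (πP)) = √(4 × 2240 kN / (π × 17.2 MPa))

D ≈ 407 mm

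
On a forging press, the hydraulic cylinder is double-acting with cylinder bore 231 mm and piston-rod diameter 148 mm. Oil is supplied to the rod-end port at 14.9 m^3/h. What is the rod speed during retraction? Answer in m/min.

v ≈ 10.1 m/min

Rod-side annular area A_ann = π/4 × (231² − 148²) = 24710 mm^2
Flow into the rod-end port fills the annular volume.
v = Q / A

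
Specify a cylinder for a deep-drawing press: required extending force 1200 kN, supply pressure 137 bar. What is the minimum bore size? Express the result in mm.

D ≈ 334 mm

Extension force acts on the full piston face: F = P × (π/4)D².
D = √(4F / (πP)) = √(4 × 1200 kN / (π × 137 bar))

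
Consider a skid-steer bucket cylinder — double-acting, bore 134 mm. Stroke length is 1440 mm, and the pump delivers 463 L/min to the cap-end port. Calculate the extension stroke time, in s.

Cap-side area A_cap = π/4 × (134 mm)² = 14100 mm^2
Swept volume V = A × L; t = V / Q = A·L / Q

t ≈ 2.63 s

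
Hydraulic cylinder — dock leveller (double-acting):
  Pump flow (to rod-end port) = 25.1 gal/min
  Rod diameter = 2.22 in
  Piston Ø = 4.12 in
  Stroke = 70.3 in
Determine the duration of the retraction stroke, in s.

Rod-side annular area A_ann = π/4 × (4.12² − 2.22²) = 9.461 in^2
Swept volume V = A × L; t = V / Q = A·L / Q

t ≈ 6.88 s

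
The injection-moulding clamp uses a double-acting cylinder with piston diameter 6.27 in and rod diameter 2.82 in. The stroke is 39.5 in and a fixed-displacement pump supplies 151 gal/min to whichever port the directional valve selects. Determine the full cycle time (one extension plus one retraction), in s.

Cap-side area A_cap = π/4 × (6.27 in)² = 30.88 in^2
Rod-side annular area A_ann = π/4 × (6.27² − 2.82²) = 24.63 in^2
t_ext = A_cap·L/Q = 2.098 s
t_ret = A_ann·L/Q = 1.674 s
t_cycle = t_ext + t_ret

t ≈ 3.77 s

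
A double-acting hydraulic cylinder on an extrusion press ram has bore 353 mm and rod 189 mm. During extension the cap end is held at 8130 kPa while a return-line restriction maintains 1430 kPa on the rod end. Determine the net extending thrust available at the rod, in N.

F ≈ 6.96e5 N

Cap-side area A_cap = π/4 × (353 mm)² = 97870 mm^2
Rod-side annular area A_ann = π/4 × (353² − 189²) = 69810 mm^2
Net thrust = P_cap·A_cap − P_rod·A_ann = 7.957e5 N − 99830 N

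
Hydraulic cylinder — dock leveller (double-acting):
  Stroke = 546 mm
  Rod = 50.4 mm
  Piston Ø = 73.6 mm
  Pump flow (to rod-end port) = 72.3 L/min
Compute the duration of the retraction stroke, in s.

t ≈ 1.02 s

Rod-side annular area A_ann = π/4 × (73.6² − 50.4²) = 2259 mm^2
Swept volume V = A × L; t = V / Q = A·L / Q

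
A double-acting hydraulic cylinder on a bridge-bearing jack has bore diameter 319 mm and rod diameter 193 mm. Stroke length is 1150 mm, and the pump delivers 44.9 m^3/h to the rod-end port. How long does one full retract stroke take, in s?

t ≈ 4.67 s

Rod-side annular area A_ann = π/4 × (319² − 193²) = 50670 mm^2
Swept volume V = A × L; t = V / Q = A·L / Q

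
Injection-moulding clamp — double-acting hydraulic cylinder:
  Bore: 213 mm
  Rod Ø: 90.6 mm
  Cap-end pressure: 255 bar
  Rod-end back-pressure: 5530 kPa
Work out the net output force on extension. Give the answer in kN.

Cap-side area A_cap = π/4 × (213 mm)² = 35630 mm^2
Rod-side annular area A_ann = π/4 × (213² − 90.6²) = 29190 mm^2
Net thrust = P_cap·A_cap − P_rod·A_ann = 908.6 kN − 161.4 kN

F ≈ 747 kN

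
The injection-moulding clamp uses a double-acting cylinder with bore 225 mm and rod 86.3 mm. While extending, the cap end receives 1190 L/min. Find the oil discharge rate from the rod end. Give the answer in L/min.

Cap-side area A_cap = π/4 × (225 mm)² = 39760 mm^2
Rod-side annular area A_ann = π/4 × (225² − 86.3²) = 33910 mm^2
Piston speed v = Q_in/A_cap; rod-end outflow Q_out = v × A_ann = Q_in × A_ann/A_cap.

Q_out ≈ 1010 L/min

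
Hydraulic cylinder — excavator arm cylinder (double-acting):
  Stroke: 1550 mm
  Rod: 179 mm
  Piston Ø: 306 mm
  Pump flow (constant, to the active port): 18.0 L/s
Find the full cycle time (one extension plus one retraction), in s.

t ≈ 10.5 s

Cap-side area A_cap = π/4 × (306 mm)² = 73540 mm^2
Rod-side annular area A_ann = π/4 × (306² − 179²) = 48380 mm^2
t_ext = A_cap·L/Q = 6.333 s
t_ret = A_ann·L/Q = 4.166 s
t_cycle = t_ext + t_ret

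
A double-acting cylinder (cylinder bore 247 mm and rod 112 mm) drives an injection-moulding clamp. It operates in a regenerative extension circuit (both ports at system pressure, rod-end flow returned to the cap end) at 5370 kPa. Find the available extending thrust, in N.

With equal pressure on both faces, forces on the annular region cancel; the net push is pressure × rod cross-section.
Rod cross-section A_rod = π/4 × (112 mm)² = 9852 mm^2
F = P × A_rod

F ≈ 52900 N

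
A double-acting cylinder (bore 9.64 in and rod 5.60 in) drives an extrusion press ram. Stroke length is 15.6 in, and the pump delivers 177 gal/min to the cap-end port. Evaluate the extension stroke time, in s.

Cap-side area A_cap = π/4 × (9.64 in)² = 72.99 in^2
Swept volume V = A × L; t = V / Q = A·L / Q

t ≈ 1.67 s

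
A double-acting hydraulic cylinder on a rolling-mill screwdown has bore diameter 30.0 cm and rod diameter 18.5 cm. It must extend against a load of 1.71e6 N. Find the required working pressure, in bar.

P ≈ 242 bar

Cap-side area A_cap = π/4 × (30.0 cm)² = 706.9 cm^2
P = F / A = 1.71e6 N / A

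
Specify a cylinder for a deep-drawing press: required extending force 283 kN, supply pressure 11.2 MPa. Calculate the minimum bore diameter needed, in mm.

D ≈ 179 mm

Extension force acts on the full piston face: F = P × (π/4)D².
D = √(4F / (πP)) = √(4 × 283 kN / (π × 11.2 MPa))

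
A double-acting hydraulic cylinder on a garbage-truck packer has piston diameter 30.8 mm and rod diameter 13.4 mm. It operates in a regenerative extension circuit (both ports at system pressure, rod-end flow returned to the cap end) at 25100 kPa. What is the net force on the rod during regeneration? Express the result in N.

With equal pressure on both faces, forces on the annular region cancel; the net push is pressure × rod cross-section.
Rod cross-section A_rod = π/4 × (13.4 mm)² = 141.0 mm^2
F = P × A_rod

F ≈ 3540 N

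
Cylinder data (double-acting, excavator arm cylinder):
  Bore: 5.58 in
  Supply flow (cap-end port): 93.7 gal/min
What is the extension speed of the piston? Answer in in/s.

Cap-side area A_cap = π/4 × (5.58 in)² = 24.45 in^2
v = Q / A

v ≈ 14.8 in/s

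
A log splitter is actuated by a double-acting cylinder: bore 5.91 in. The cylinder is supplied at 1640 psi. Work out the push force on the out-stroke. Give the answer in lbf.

F ≈ 45000 lbf

Cap-side area A_cap = π/4 × (5.91 in)² = 27.43 in^2
F = P × A_cap = 1640 psi × A_cap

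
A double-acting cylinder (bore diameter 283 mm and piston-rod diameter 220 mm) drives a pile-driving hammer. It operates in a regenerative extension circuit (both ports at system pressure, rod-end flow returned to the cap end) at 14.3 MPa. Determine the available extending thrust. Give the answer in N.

With equal pressure on both faces, forces on the annular region cancel; the net push is pressure × rod cross-section.
Rod cross-section A_rod = π/4 × (220 mm)² = 38010 mm^2
F = P × A_rod

F ≈ 5.44e5 N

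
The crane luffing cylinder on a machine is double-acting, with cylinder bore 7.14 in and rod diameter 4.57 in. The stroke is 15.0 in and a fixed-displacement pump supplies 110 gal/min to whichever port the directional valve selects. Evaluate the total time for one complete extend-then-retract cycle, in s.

t ≈ 2.26 s

Cap-side area A_cap = π/4 × (7.14 in)² = 40.04 in^2
Rod-side annular area A_ann = π/4 × (7.14² − 4.57²) = 23.64 in^2
t_ext = A_cap·L/Q = 1.418 s
t_ret = A_ann·L/Q = 0.8372 s
t_cycle = t_ext + t_ret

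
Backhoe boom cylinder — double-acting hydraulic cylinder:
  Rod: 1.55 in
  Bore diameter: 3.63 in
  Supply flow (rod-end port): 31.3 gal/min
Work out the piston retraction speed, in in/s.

Rod-side annular area A_ann = π/4 × (3.63² − 1.55²) = 8.462 in^2
Flow into the rod-end port fills the annular volume.
v = Q / A

v ≈ 14.2 in/s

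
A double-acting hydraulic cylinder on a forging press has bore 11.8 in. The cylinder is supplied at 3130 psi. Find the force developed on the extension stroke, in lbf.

F ≈ 3.42e5 lbf

Cap-side area A_cap = π/4 × (11.8 in)² = 109.4 in^2
F = P × A_cap = 3130 psi × A_cap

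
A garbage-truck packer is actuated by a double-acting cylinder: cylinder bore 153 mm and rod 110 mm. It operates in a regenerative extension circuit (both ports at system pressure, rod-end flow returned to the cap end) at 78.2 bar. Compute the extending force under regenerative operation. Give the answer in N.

F ≈ 74300 N

With equal pressure on both faces, forces on the annular region cancel; the net push is pressure × rod cross-section.
Rod cross-section A_rod = π/4 × (110 mm)² = 9503 mm^2
F = P × A_rod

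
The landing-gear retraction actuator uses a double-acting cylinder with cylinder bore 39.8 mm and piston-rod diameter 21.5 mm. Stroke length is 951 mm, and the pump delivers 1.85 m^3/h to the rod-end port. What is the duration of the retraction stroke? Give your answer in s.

t ≈ 1.63 s

Rod-side annular area A_ann = π/4 × (39.8² − 21.5²) = 881.1 mm^2
Swept volume V = A × L; t = V / Q = A·L / Q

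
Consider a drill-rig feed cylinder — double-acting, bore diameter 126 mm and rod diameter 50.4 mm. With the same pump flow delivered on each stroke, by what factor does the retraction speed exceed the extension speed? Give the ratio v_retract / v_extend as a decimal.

Cap-side area A_cap = π/4 × (126 mm)² = 12470 mm^2
Rod-side annular area A_ann = π/4 × (126² − 50.4²) = 10470 mm^2
For equal Q, v ∝ 1/A, so v_ret/v_ext = A_cap/A_ann.

v_ret/v_ext ≈ 1.19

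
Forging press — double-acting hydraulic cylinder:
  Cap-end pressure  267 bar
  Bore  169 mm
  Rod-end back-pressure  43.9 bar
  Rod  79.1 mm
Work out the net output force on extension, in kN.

Cap-side area A_cap = π/4 × (169 mm)² = 22430 mm^2
Rod-side annular area A_ann = π/4 × (169² − 79.1²) = 17520 mm^2
Net thrust = P_cap·A_cap − P_rod·A_ann = 598.9 kN − 76.90 kN

F ≈ 522 kN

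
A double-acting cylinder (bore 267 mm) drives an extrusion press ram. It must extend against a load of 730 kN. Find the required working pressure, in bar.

Cap-side area A_cap = π/4 × (267 mm)² = 55990 mm^2
P = F / A = 730 kN / A

P ≈ 130 bar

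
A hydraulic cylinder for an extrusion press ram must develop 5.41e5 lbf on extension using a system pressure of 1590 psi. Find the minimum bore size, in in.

D ≈ 20.8 in

Extension force acts on the full piston face: F = P × (π/4)D².
D = √(4F / (πP)) = √(4 × 5.41e5 lbf / (π × 1590 psi))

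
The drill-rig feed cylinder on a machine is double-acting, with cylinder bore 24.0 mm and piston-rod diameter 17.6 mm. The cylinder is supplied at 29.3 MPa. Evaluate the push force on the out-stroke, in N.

Cap-side area A_cap = π/4 × (24.0 mm)² = 452.4 mm^2
F = P × A_cap = 29.3 MPa × A_cap

F ≈ 13300 N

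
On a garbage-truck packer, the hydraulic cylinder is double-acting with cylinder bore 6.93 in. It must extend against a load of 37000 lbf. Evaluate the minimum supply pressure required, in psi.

P ≈ 981 psi

Cap-side area A_cap = π/4 × (6.93 in)² = 37.72 in^2
P = F / A = 37000 lbf / A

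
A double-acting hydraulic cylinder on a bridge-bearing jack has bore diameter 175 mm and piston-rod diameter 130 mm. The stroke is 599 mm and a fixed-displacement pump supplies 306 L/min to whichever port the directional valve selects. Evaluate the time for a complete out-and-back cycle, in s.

Cap-side area A_cap = π/4 × (175 mm)² = 24050 mm^2
Rod-side annular area A_ann = π/4 × (175² − 130²) = 10780 mm^2
t_ext = A_cap·L/Q = 2.825 s
t_ret = A_ann·L/Q = 1.266 s
t_cycle = t_ext + t_ret

t ≈ 4.09 s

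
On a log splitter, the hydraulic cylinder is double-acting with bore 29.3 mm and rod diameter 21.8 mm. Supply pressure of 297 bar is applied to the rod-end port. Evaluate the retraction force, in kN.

Rod-side annular area A_ann = π/4 × (29.3² − 21.8²) = 301.0 mm^2
On retraction the pressure acts on the annular area (bore minus rod).
F = P × A_ann

F ≈ 8.94 kN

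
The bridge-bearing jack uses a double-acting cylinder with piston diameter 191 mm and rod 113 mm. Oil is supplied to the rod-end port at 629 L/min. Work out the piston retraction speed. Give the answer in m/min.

v ≈ 33.8 m/min

Rod-side annular area A_ann = π/4 × (191² − 113²) = 18620 mm^2
Flow into the rod-end port fills the annular volume.
v = Q / A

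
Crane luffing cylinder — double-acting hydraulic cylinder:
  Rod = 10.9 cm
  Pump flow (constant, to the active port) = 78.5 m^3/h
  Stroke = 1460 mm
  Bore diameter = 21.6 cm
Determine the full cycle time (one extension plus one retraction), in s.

Cap-side area A_cap = π/4 × (21.6 cm)² = 366.4 cm^2
Rod-side annular area A_ann = π/4 × (21.6² − 10.9²) = 273.1 cm^2
t_ext = A_cap·L/Q = 2.453 s
t_ret = A_ann·L/Q = 1.829 s
t_cycle = t_ext + t_ret

t ≈ 4.28 s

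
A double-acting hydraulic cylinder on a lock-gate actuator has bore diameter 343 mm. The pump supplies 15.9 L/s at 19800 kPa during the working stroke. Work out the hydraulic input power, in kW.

Hydraulic power = P × Q

W ≈ 315 kW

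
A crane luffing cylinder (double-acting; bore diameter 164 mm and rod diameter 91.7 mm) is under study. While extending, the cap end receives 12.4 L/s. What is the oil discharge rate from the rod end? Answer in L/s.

Cap-side area A_cap = π/4 × (164 mm)² = 21120 mm^2
Rod-side annular area A_ann = π/4 × (164² − 91.7²) = 14520 mm^2
Piston speed v = Q_in/A_cap; rod-end outflow Q_out = v × A_ann = Q_in × A_ann/A_cap.

Q_out ≈ 8.52 L/s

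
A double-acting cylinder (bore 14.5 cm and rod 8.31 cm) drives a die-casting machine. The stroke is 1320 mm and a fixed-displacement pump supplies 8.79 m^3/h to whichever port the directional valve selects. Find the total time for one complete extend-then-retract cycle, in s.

t ≈ 14.9 s

Cap-side area A_cap = π/4 × (14.5 cm)² = 165.1 cm^2
Rod-side annular area A_ann = π/4 × (14.5² − 8.31²) = 110.9 cm^2
t_ext = A_cap·L/Q = 8.927 s
t_ret = A_ann·L/Q = 5.995 s
t_cycle = t_ext + t_ret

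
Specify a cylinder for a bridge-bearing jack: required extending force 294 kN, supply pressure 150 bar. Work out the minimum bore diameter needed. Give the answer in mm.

Extension force acts on the full piston face: F = P × (π/4)D².
D = √(4F / (πP)) = √(4 × 294 kN / (π × 150 bar))

D ≈ 158 mm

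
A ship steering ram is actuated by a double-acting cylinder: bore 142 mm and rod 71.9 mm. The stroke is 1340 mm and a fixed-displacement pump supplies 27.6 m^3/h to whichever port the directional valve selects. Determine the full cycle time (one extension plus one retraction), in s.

t ≈ 4.83 s

Cap-side area A_cap = π/4 × (142 mm)² = 15840 mm^2
Rod-side annular area A_ann = π/4 × (142² − 71.9²) = 11780 mm^2
t_ext = A_cap·L/Q = 2.768 s
t_ret = A_ann·L/Q = 2.058 s
t_cycle = t_ext + t_ret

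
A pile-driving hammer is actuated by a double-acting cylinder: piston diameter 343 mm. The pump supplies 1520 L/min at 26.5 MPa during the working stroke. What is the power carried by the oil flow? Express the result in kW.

W ≈ 671 kW

Hydraulic power = P × Q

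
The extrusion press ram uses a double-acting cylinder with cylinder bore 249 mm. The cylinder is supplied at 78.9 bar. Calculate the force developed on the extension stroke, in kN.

F ≈ 384 kN

Cap-side area A_cap = π/4 × (249 mm)² = 48700 mm^2
F = P × A_cap = 78.9 bar × A_cap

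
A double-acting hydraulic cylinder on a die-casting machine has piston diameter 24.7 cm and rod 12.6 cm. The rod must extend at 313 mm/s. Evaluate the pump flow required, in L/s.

Cap-side area A_cap = π/4 × (24.7 cm)² = 479.2 cm^2
Q = A × v

Q ≈ 15.0 L/s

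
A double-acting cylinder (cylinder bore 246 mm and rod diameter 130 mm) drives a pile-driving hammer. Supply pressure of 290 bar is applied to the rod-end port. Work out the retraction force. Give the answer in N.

Rod-side annular area A_ann = π/4 × (246² − 130²) = 34260 mm^2
On retraction the pressure acts on the annular area (bore minus rod).
F = P × A_ann

F ≈ 9.93e5 N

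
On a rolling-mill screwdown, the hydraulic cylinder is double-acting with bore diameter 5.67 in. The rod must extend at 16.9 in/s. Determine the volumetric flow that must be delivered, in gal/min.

Q ≈ 111 gal/min

Cap-side area A_cap = π/4 × (5.67 in)² = 25.25 in^2
Q = A × v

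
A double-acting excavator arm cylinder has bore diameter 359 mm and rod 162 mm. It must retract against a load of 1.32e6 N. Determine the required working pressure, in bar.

Rod-side annular area A_ann = π/4 × (359² − 162²) = 80610 mm^2
Retraction: pressure acts on the annular area.
P = F / A = 1.32e6 N / A

P ≈ 164 bar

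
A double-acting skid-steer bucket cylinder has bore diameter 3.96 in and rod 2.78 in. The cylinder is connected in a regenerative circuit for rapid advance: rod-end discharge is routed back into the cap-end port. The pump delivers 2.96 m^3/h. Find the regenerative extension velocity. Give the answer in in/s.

v ≈ 8.27 in/s

In regeneration the rod-end outflow joins the pump flow into the cap end, so the net volume the pump must supply per unit advance equals the rod cross-section area.
Rod cross-section A_rod = π/4 × (2.78 in)² = 6.070 in^2
v = Q_pump / A_rod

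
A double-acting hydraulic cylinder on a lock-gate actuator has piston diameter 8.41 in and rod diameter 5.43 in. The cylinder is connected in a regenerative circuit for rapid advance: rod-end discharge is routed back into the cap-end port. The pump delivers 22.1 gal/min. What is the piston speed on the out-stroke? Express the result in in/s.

v ≈ 3.67 in/s

In regeneration the rod-end outflow joins the pump flow into the cap end, so the net volume the pump must supply per unit advance equals the rod cross-section area.
Rod cross-section A_rod = π/4 × (5.43 in)² = 23.16 in^2
v = Q_pump / A_rod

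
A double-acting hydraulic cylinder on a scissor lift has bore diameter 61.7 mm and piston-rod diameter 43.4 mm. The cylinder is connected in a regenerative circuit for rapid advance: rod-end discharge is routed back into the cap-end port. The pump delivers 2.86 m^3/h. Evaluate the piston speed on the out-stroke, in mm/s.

In regeneration the rod-end outflow joins the pump flow into the cap end, so the net volume the pump must supply per unit advance equals the rod cross-section area.
Rod cross-section A_rod = π/4 × (43.4 mm)² = 1479 mm^2
v = Q_pump / A_rod

v ≈ 537 mm/s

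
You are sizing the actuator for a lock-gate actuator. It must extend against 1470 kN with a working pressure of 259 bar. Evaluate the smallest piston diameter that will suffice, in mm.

Extension force acts on the full piston face: F = P × (π/4)D².
D = √(4F / (πP)) = √(4 × 1470 kN / (π × 259 bar))

D ≈ 269 mm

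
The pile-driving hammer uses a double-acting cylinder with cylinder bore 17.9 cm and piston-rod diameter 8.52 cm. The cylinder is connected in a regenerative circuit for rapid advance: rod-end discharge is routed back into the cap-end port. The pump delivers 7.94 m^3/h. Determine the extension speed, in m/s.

v ≈ 0.387 m/s

In regeneration the rod-end outflow joins the pump flow into the cap end, so the net volume the pump must supply per unit advance equals the rod cross-section area.
Rod cross-section A_rod = π/4 × (8.52 cm)² = 57.01 cm^2
v = Q_pump / A_rod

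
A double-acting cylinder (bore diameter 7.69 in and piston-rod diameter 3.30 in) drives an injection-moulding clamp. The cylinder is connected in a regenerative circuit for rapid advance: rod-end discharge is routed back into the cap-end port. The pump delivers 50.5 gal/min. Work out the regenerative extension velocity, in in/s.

In regeneration the rod-end outflow joins the pump flow into the cap end, so the net volume the pump must supply per unit advance equals the rod cross-section area.
Rod cross-section A_rod = π/4 × (3.30 in)² = 8.553 in^2
v = Q_pump / A_rod

v ≈ 22.7 in/s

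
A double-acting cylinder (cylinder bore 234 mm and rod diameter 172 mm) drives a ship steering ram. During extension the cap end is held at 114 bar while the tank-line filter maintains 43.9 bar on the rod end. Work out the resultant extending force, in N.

F ≈ 4.03e5 N

Cap-side area A_cap = π/4 × (234 mm)² = 43010 mm^2
Rod-side annular area A_ann = π/4 × (234² − 172²) = 19770 mm^2
Net thrust = P_cap·A_cap − P_rod·A_ann = 4.903e5 N − 86790 N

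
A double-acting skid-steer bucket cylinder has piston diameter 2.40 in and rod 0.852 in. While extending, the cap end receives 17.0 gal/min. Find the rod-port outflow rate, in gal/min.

Cap-side area A_cap = π/4 × (2.40 in)² = 4.524 in^2
Rod-side annular area A_ann = π/4 × (2.40² − 0.852²) = 3.954 in^2
Piston speed v = Q_in/A_cap; rod-end outflow Q_out = v × A_ann = Q_in × A_ann/A_cap.

Q_out ≈ 14.9 gal/min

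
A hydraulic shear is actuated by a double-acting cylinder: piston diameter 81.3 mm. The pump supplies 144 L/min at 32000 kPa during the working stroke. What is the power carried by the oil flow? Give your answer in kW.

Hydraulic power = P × Q

W ≈ 76.8 kW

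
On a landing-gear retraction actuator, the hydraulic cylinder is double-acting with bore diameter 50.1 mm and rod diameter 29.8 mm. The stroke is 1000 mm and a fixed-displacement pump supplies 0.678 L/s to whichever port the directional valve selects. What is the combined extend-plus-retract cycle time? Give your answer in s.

t ≈ 4.79 s

Cap-side area A_cap = π/4 × (50.1 mm)² = 1971 mm^2
Rod-side annular area A_ann = π/4 × (50.1² − 29.8²) = 1274 mm^2
t_ext = A_cap·L/Q = 2.908 s
t_ret = A_ann·L/Q = 1.879 s
t_cycle = t_ext + t_ret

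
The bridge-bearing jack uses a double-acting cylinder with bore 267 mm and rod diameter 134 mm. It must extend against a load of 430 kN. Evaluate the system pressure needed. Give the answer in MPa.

P ≈ 7.68 MPa

Cap-side area A_cap = π/4 × (267 mm)² = 55990 mm^2
P = F / A = 430 kN / A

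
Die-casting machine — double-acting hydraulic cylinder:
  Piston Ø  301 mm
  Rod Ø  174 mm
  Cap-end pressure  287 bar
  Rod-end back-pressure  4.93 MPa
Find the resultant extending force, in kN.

F ≈ 1810 kN

Cap-side area A_cap = π/4 × (301 mm)² = 71160 mm^2
Rod-side annular area A_ann = π/4 × (301² − 174²) = 47380 mm^2
Net thrust = P_cap·A_cap − P_rod·A_ann = 2042 kN − 233.6 kN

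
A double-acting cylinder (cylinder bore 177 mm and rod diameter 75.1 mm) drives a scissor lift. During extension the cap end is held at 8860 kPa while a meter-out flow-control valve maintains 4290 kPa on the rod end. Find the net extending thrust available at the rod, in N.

F ≈ 1.31e5 N

Cap-side area A_cap = π/4 × (177 mm)² = 24610 mm^2
Rod-side annular area A_ann = π/4 × (177² − 75.1²) = 20180 mm^2
Net thrust = P_cap·A_cap − P_rod·A_ann = 2.180e5 N − 86560 N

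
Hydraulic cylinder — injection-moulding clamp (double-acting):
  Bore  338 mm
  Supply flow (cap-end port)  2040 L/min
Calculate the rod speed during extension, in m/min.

Cap-side area A_cap = π/4 × (338 mm)² = 89730 mm^2
v = Q / A

v ≈ 22.7 m/min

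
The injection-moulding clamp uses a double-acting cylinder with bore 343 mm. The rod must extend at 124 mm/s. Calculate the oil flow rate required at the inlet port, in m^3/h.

Q ≈ 41.2 m^3/h

Cap-side area A_cap = π/4 × (343 mm)² = 92400 mm^2
Q = A × v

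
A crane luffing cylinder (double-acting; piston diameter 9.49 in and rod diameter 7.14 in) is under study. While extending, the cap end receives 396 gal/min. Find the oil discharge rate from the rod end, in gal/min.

Cap-side area A_cap = π/4 × (9.49 in)² = 70.73 in^2
Rod-side annular area A_ann = π/4 × (9.49² − 7.14²) = 30.69 in^2
Piston speed v = Q_in/A_cap; rod-end outflow Q_out = v × A_ann = Q_in × A_ann/A_cap.

Q_out ≈ 172 gal/min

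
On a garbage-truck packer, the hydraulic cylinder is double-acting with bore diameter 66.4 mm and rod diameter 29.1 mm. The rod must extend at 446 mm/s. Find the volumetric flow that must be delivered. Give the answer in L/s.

Q ≈ 1.54 L/s

Cap-side area A_cap = π/4 × (66.4 mm)² = 3463 mm^2
Q = A × v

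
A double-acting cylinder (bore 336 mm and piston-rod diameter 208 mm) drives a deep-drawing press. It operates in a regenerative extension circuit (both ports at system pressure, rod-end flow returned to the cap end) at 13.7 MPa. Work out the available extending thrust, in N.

F ≈ 4.66e5 N

With equal pressure on both faces, forces on the annular region cancel; the net push is pressure × rod cross-section.
Rod cross-section A_rod = π/4 × (208 mm)² = 33980 mm^2
F = P × A_rod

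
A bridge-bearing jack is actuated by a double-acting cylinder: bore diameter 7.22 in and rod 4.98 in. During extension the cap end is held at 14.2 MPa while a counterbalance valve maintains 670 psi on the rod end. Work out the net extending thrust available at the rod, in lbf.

Cap-side area A_cap = π/4 × (7.22 in)² = 40.94 in^2
Rod-side annular area A_ann = π/4 × (7.22² − 4.98²) = 21.46 in^2
Net thrust = P_cap·A_cap − P_rod·A_ann = 84320 lbf − 14380 lbf

F ≈ 69900 lbf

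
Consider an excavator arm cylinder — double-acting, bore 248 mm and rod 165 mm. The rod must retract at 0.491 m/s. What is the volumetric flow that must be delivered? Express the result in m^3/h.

Rod-side annular area A_ann = π/4 × (248² − 165²) = 26920 mm^2
Q = A × v

Q ≈ 47.6 m^3/h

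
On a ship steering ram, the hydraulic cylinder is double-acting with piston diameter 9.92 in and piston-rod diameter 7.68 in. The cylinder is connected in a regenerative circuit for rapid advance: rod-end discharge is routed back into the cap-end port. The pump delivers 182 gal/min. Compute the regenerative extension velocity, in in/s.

v ≈ 15.1 in/s

In regeneration the rod-end outflow joins the pump flow into the cap end, so the net volume the pump must supply per unit advance equals the rod cross-section area.
Rod cross-section A_rod = π/4 × (7.68 in)² = 46.32 in^2
v = Q_pump / A_rod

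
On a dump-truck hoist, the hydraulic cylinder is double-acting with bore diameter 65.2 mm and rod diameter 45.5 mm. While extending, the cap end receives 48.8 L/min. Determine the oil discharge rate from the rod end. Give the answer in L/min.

Cap-side area A_cap = π/4 × (65.2 mm)² = 3339 mm^2
Rod-side annular area A_ann = π/4 × (65.2² − 45.5²) = 1713 mm^2
Piston speed v = Q_in/A_cap; rod-end outflow Q_out = v × A_ann = Q_in × A_ann/A_cap.

Q_out ≈ 25.0 L/min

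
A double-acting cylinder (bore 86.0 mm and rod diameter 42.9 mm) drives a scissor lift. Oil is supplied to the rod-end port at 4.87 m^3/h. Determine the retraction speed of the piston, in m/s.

Rod-side annular area A_ann = π/4 × (86.0² − 42.9²) = 4363 mm^2
Flow into the rod-end port fills the annular volume.
v = Q / A

v ≈ 0.310 m/s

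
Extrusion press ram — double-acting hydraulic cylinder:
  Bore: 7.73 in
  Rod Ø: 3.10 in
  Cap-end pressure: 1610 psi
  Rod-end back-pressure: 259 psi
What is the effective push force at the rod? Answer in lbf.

F ≈ 65400 lbf

Cap-side area A_cap = π/4 × (7.73 in)² = 46.93 in^2
Rod-side annular area A_ann = π/4 × (7.73² − 3.10²) = 39.38 in^2
Net thrust = P_cap·A_cap − P_rod·A_ann = 75560 lbf − 10200 lbf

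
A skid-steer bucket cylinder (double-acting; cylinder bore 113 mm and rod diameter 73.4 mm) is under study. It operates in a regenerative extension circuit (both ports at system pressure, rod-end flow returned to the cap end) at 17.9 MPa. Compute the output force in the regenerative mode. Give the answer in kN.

F ≈ 75.7 kN

With equal pressure on both faces, forces on the annular region cancel; the net push is pressure × rod cross-section.
Rod cross-section A_rod = π/4 × (73.4 mm)² = 4231 mm^2
F = P × A_rod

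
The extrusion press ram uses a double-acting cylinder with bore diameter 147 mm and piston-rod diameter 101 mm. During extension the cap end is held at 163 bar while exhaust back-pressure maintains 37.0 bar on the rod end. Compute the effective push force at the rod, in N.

Cap-side area A_cap = π/4 × (147 mm)² = 16970 mm^2
Rod-side annular area A_ann = π/4 × (147² − 101²) = 8960 mm^2
Net thrust = P_cap·A_cap − P_rod·A_ann = 2.766e5 N − 33150 N

F ≈ 2.43e5 N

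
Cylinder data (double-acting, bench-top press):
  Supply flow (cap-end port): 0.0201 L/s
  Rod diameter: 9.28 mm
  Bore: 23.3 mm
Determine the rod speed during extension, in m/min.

v ≈ 2.83 m/min

Cap-side area A_cap = π/4 × (23.3 mm)² = 426.4 mm^2
v = Q / A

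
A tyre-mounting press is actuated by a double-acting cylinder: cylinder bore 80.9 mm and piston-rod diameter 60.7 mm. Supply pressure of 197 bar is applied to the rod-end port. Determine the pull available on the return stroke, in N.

F ≈ 44300 N

Rod-side annular area A_ann = π/4 × (80.9² − 60.7²) = 2246 mm^2
On retraction the pressure acts on the annular area (bore minus rod).
F = P × A_ann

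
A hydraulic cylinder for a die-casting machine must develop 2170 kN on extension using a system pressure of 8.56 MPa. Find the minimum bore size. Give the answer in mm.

D ≈ 568 mm

Extension force acts on the full piston face: F = P × (π/4)D².
D = √(4F / (πP)) = √(4 × 2170 kN / (π × 8.56 MPa))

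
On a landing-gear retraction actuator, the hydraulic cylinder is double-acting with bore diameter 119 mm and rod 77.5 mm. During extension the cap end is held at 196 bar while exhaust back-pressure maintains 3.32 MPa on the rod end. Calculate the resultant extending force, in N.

Cap-side area A_cap = π/4 × (119 mm)² = 11120 mm^2
Rod-side annular area A_ann = π/4 × (119² − 77.5²) = 6405 mm^2
Net thrust = P_cap·A_cap − P_rod·A_ann = 2.180e5 N − 21260 N

F ≈ 1.97e5 N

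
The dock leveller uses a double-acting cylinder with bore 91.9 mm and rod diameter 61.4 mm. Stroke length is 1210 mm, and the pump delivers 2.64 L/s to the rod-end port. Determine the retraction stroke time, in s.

Rod-side annular area A_ann = π/4 × (91.9² − 61.4²) = 3672 mm^2
Swept volume V = A × L; t = V / Q = A·L / Q

t ≈ 1.68 s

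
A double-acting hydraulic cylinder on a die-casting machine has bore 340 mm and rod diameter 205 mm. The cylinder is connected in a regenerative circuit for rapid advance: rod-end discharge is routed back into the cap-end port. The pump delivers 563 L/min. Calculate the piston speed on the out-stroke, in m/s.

v ≈ 0.284 m/s

In regeneration the rod-end outflow joins the pump flow into the cap end, so the net volume the pump must supply per unit advance equals the rod cross-section area.
Rod cross-section A_rod = π/4 × (205 mm)² = 33010 mm^2
v = Q_pump / A_rod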